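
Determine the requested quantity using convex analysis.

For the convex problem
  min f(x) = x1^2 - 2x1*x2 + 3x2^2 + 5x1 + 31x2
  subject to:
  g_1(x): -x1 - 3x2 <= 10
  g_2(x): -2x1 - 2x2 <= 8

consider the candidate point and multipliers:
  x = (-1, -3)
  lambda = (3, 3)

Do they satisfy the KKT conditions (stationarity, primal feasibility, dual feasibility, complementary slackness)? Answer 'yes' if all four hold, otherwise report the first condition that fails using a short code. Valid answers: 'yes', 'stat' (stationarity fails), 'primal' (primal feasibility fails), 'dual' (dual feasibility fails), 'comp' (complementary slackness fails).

Gradient of f: grad f(x) = Q x + c = (9, 15)
Constraint values g_i(x) = a_i^T x - b_i:
  g_1((-1, -3)) = 0
  g_2((-1, -3)) = 0
Stationarity residual: grad f(x) + sum_i lambda_i a_i = (0, 0)
  -> stationarity OK
Primal feasibility (all g_i <= 0): OK
Dual feasibility (all lambda_i >= 0): OK
Complementary slackness (lambda_i * g_i(x) = 0 for all i): OK

Verdict: yes, KKT holds.

yes


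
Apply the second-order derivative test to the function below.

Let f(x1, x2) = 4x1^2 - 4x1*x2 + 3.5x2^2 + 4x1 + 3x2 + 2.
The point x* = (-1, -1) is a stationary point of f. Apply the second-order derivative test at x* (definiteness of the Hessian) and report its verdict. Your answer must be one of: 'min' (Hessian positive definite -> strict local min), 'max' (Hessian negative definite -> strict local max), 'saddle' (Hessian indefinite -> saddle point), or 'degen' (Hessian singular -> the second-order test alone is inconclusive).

Compute the Hessian H = grad^2 f:
  H = [[8, -4], [-4, 7]]
Verify stationarity: grad f(x*) = H x* + g = (0, 0).
Eigenvalues of H: 3.4689, 11.5311.
Both eigenvalues > 0, so H is positive definite -> x* is a strict local min.

min


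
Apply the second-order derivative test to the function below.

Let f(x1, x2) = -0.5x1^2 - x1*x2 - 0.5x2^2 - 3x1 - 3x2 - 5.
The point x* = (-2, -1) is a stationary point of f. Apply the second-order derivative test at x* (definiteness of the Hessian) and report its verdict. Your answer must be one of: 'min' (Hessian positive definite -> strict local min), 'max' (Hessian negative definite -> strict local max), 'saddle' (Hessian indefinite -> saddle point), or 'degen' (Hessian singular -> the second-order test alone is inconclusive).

Compute the Hessian H = grad^2 f:
  H = [[-1, -1], [-1, -1]]
Verify stationarity: grad f(x*) = H x* + g = (0, 0).
Eigenvalues of H: -2, 0.
H has a zero eigenvalue (singular; negative semidefinite but not definite), so H is neither positive definite, negative definite, nor indefinite. The second-order test alone is inconclusive -> degen.
(Indeed, f is constant along the null direction of H through x*, so x* is not a strict local extremum.)

degen


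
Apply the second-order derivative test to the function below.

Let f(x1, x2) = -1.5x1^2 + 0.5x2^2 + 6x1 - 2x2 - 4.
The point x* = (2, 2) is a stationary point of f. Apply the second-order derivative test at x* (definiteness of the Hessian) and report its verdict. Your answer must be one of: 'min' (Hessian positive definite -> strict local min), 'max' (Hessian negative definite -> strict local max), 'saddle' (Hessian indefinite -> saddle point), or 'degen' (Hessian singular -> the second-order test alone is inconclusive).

Compute the Hessian H = grad^2 f:
  H = [[-3, 0], [0, 1]]
Verify stationarity: grad f(x*) = H x* + g = (0, 0).
Eigenvalues of H: -3, 1.
Eigenvalues have mixed signs, so H is indefinite -> x* is a saddle point.

saddle


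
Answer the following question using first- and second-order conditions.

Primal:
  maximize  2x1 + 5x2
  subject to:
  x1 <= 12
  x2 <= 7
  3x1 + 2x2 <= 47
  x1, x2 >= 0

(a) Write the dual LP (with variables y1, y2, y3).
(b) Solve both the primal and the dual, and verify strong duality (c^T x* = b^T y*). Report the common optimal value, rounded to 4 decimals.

The standard primal-dual pair for 'max c^T x s.t. A x <= b, x >= 0' is:
  Dual:  min b^T y  s.t.  A^T y >= c,  y >= 0.

So the dual LP is:
  minimize  12y1 + 7y2 + 47y3
  subject to:
    y1 + 3y3 >= 2
    y2 + 2y3 >= 5
    y1, y2, y3 >= 0

Solving the primal: x* = (11, 7).
  primal value c^T x* = 57.
Solving the dual: y* = (0, 3.6667, 0.6667).
  dual value b^T y* = 57.
Strong duality: c^T x* = b^T y*. Confirmed.

57


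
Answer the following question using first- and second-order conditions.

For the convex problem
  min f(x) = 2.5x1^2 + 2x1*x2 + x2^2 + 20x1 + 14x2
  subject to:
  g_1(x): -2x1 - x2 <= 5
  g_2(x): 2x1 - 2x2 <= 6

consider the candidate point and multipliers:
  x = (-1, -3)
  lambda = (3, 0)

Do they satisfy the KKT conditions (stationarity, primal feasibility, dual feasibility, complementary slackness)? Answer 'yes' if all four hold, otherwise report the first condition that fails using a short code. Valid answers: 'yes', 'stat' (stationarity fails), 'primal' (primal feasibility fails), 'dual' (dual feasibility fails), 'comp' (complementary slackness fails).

Gradient of f: grad f(x) = Q x + c = (9, 6)
Constraint values g_i(x) = a_i^T x - b_i:
  g_1((-1, -3)) = 0
  g_2((-1, -3)) = -2
Stationarity residual: grad f(x) + sum_i lambda_i a_i = (3, 3)
  -> stationarity FAILS
Primal feasibility (all g_i <= 0): OK
Dual feasibility (all lambda_i >= 0): OK
Complementary slackness (lambda_i * g_i(x) = 0 for all i): OK

Verdict: the first failing condition is stationarity -> stat.

stat


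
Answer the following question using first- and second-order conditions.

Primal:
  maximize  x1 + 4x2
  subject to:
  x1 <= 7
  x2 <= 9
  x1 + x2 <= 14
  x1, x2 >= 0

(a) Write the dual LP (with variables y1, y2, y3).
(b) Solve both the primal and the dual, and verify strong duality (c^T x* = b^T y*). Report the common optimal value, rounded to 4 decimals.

The standard primal-dual pair for 'max c^T x s.t. A x <= b, x >= 0' is:
  Dual:  min b^T y  s.t.  A^T y >= c,  y >= 0.

So the dual LP is:
  minimize  7y1 + 9y2 + 14y3
  subject to:
    y1 + y3 >= 1
    y2 + y3 >= 4
    y1, y2, y3 >= 0

Solving the primal: x* = (5, 9).
  primal value c^T x* = 41.
Solving the dual: y* = (0, 3, 1).
  dual value b^T y* = 41.
Strong duality: c^T x* = b^T y*. Confirmed.

41


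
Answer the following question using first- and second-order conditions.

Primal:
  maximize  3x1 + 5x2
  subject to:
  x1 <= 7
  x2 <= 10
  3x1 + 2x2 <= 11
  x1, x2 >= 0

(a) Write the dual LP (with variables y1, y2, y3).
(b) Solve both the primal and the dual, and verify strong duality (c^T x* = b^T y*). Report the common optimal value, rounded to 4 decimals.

The standard primal-dual pair for 'max c^T x s.t. A x <= b, x >= 0' is:
  Dual:  min b^T y  s.t.  A^T y >= c,  y >= 0.

So the dual LP is:
  minimize  7y1 + 10y2 + 11y3
  subject to:
    y1 + 3y3 >= 3
    y2 + 2y3 >= 5
    y1, y2, y3 >= 0

Solving the primal: x* = (0, 5.5).
  primal value c^T x* = 27.5.
Solving the dual: y* = (0, 0, 2.5).
  dual value b^T y* = 27.5.
Strong duality: c^T x* = b^T y*. Confirmed.

27.5


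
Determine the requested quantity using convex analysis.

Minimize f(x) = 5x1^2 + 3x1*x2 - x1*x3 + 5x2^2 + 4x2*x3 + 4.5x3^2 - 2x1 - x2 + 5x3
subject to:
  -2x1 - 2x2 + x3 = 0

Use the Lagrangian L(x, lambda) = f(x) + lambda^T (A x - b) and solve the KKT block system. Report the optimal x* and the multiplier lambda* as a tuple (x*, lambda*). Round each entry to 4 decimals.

Form the Lagrangian:
  L(x, lambda) = (1/2) x^T Q x + c^T x + lambda^T (A x - b)
Stationarity (grad_x L = 0): Q x + c + A^T lambda = 0.
Primal feasibility: A x = b.

This gives the KKT block system:
  [ Q   A^T ] [ x     ]   [-c ]
  [ A    0  ] [ lambda ] = [ b ]

Solving the linear system:
  x*      = (-0.1572, -0.0311, -0.3765)
  lambda* = (-1.6442)
  f(x*)   = -0.7686

x* = (-0.1572, -0.0311, -0.3765), lambda* = (-1.6442)


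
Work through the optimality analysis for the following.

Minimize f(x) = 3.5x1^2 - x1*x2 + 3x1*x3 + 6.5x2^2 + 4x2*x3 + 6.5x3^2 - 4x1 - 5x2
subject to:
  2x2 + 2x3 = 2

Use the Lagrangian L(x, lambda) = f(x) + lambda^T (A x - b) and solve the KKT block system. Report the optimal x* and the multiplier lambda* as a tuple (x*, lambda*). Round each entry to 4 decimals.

Form the Lagrangian:
  L(x, lambda) = (1/2) x^T Q x + c^T x + lambda^T (A x - b)
Stationarity (grad_x L = 0): Q x + c + A^T lambda = 0.
Primal feasibility: A x = b.

This gives the KKT block system:
  [ Q   A^T ] [ x     ]   [-c ]
  [ A    0  ] [ lambda ] = [ b ]

Solving the linear system:
  x*      = (0.6727, 0.9273, 0.0727)
  lambda* = (-3.3364)
  f(x*)   = -0.3273

x* = (0.6727, 0.9273, 0.0727), lambda* = (-3.3364)


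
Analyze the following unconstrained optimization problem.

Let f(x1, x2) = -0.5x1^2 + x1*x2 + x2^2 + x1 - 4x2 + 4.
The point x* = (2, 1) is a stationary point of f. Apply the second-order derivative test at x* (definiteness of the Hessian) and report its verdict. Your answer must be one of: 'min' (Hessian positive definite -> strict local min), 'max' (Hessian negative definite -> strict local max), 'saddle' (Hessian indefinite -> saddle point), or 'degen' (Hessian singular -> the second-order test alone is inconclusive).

Compute the Hessian H = grad^2 f:
  H = [[-1, 1], [1, 2]]
Verify stationarity: grad f(x*) = H x* + g = (0, 0).
Eigenvalues of H: -1.3028, 2.3028.
Eigenvalues have mixed signs, so H is indefinite -> x* is a saddle point.

saddle


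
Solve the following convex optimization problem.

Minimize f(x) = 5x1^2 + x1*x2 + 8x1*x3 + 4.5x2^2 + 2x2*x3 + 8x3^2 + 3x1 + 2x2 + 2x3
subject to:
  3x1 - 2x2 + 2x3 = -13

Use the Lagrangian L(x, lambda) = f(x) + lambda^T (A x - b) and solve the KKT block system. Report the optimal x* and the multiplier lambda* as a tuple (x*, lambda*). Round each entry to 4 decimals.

Form the Lagrangian:
  L(x, lambda) = (1/2) x^T Q x + c^T x + lambda^T (A x - b)
Stationarity (grad_x L = 0): Q x + c + A^T lambda = 0.
Primal feasibility: A x = b.

This gives the KKT block system:
  [ Q   A^T ] [ x     ]   [-c ]
  [ A    0  ] [ lambda ] = [ b ]

Solving the linear system:
  x*      = (-3.1274, 1.9554, 0.1465)
  lambda* = (8.3822)
  f(x*)   = 51.8949

x* = (-3.1274, 1.9554, 0.1465), lambda* = (8.3822)


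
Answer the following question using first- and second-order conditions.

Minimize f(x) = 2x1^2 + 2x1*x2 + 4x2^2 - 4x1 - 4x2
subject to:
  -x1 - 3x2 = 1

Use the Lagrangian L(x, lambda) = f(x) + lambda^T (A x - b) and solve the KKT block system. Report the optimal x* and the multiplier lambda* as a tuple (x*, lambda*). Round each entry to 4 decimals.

Form the Lagrangian:
  L(x, lambda) = (1/2) x^T Q x + c^T x + lambda^T (A x - b)
Stationarity (grad_x L = 0): Q x + c + A^T lambda = 0.
Primal feasibility: A x = b.

This gives the KKT block system:
  [ Q   A^T ] [ x     ]   [-c ]
  [ A    0  ] [ lambda ] = [ b ]

Solving the linear system:
  x*      = (0.6875, -0.5625)
  lambda* = (-2.375)
  f(x*)   = 0.9375

x* = (0.6875, -0.5625), lambda* = (-2.375)


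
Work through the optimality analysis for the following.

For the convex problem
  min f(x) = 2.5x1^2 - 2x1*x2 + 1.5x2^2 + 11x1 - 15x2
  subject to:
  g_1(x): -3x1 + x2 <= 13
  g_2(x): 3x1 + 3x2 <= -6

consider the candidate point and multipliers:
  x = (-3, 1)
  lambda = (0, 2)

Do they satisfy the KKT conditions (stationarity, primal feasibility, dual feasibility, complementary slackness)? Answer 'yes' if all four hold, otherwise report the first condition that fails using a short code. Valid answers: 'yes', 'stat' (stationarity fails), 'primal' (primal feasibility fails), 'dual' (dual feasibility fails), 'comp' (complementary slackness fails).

Gradient of f: grad f(x) = Q x + c = (-6, -6)
Constraint values g_i(x) = a_i^T x - b_i:
  g_1((-3, 1)) = -3
  g_2((-3, 1)) = 0
Stationarity residual: grad f(x) + sum_i lambda_i a_i = (0, 0)
  -> stationarity OK
Primal feasibility (all g_i <= 0): OK
Dual feasibility (all lambda_i >= 0): OK
Complementary slackness (lambda_i * g_i(x) = 0 for all i): OK

Verdict: yes, KKT holds.

yes


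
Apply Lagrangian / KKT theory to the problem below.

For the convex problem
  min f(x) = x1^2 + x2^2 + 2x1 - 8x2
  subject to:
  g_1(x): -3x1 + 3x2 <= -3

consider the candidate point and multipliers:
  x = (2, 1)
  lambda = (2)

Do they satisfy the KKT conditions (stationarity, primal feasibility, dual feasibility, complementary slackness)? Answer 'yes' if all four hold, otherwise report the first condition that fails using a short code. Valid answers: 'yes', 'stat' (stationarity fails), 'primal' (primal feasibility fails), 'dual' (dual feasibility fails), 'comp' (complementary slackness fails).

Gradient of f: grad f(x) = Q x + c = (6, -6)
Constraint values g_i(x) = a_i^T x - b_i:
  g_1((2, 1)) = 0
Stationarity residual: grad f(x) + sum_i lambda_i a_i = (0, 0)
  -> stationarity OK
Primal feasibility (all g_i <= 0): OK
Dual feasibility (all lambda_i >= 0): OK
Complementary slackness (lambda_i * g_i(x) = 0 for all i): OK

Verdict: yes, KKT holds.

yes


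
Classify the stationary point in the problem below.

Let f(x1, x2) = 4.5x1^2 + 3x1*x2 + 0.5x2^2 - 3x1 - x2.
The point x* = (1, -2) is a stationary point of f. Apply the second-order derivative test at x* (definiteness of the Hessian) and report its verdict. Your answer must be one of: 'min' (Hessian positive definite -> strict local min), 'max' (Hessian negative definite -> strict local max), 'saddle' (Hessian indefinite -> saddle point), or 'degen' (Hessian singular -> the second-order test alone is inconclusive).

Compute the Hessian H = grad^2 f:
  H = [[9, 3], [3, 1]]
Verify stationarity: grad f(x*) = H x* + g = (0, 0).
Eigenvalues of H: 0, 10.
H has a zero eigenvalue (singular; positive semidefinite but not definite), so H is neither positive definite, negative definite, nor indefinite. The second-order test alone is inconclusive -> degen.
(Indeed, f is constant along the null direction of H through x*, so x* is not a strict local extremum.)

degen


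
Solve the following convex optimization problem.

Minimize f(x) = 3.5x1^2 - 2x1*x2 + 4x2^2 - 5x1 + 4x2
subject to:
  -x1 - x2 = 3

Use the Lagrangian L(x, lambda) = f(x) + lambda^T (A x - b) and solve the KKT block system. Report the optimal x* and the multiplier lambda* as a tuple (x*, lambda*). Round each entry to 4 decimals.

Form the Lagrangian:
  L(x, lambda) = (1/2) x^T Q x + c^T x + lambda^T (A x - b)
Stationarity (grad_x L = 0): Q x + c + A^T lambda = 0.
Primal feasibility: A x = b.

This gives the KKT block system:
  [ Q   A^T ] [ x     ]   [-c ]
  [ A    0  ] [ lambda ] = [ b ]

Solving the linear system:
  x*      = (-1.1053, -1.8947)
  lambda* = (-8.9474)
  f(x*)   = 12.3947

x* = (-1.1053, -1.8947), lambda* = (-8.9474)


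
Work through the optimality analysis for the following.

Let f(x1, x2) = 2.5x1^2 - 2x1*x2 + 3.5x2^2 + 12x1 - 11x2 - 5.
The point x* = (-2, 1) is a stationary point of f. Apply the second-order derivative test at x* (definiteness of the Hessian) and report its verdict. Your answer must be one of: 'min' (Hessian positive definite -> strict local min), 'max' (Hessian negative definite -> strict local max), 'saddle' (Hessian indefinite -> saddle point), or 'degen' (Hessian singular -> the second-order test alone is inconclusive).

Compute the Hessian H = grad^2 f:
  H = [[5, -2], [-2, 7]]
Verify stationarity: grad f(x*) = H x* + g = (0, 0).
Eigenvalues of H: 3.7639, 8.2361.
Both eigenvalues > 0, so H is positive definite -> x* is a strict local min.

min


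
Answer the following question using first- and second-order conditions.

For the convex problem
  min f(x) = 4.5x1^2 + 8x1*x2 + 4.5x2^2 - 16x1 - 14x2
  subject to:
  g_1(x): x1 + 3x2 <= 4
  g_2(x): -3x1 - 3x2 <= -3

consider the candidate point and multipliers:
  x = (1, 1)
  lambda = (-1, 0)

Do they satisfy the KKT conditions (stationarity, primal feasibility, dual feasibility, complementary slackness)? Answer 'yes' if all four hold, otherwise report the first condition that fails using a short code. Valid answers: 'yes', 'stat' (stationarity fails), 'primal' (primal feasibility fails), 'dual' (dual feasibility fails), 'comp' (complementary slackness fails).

Gradient of f: grad f(x) = Q x + c = (1, 3)
Constraint values g_i(x) = a_i^T x - b_i:
  g_1((1, 1)) = 0
  g_2((1, 1)) = -3
Stationarity residual: grad f(x) + sum_i lambda_i a_i = (0, 0)
  -> stationarity OK
Primal feasibility (all g_i <= 0): OK
Dual feasibility (all lambda_i >= 0): FAILS
Complementary slackness (lambda_i * g_i(x) = 0 for all i): OK

Verdict: the first failing condition is dual_feasibility -> dual.

dual


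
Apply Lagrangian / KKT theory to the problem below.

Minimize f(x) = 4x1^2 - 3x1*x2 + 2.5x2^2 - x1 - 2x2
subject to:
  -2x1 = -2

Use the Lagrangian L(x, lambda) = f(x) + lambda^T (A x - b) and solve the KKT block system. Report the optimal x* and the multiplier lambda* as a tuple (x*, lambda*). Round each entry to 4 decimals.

Form the Lagrangian:
  L(x, lambda) = (1/2) x^T Q x + c^T x + lambda^T (A x - b)
Stationarity (grad_x L = 0): Q x + c + A^T lambda = 0.
Primal feasibility: A x = b.

This gives the KKT block system:
  [ Q   A^T ] [ x     ]   [-c ]
  [ A    0  ] [ lambda ] = [ b ]

Solving the linear system:
  x*      = (1, 1)
  lambda* = (2)
  f(x*)   = 0.5

x* = (1, 1), lambda* = (2)


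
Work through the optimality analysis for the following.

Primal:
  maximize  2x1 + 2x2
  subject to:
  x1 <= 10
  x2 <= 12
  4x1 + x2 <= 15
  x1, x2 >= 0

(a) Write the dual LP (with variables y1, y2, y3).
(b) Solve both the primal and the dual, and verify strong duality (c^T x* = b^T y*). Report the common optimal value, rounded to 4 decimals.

The standard primal-dual pair for 'max c^T x s.t. A x <= b, x >= 0' is:
  Dual:  min b^T y  s.t.  A^T y >= c,  y >= 0.

So the dual LP is:
  minimize  10y1 + 12y2 + 15y3
  subject to:
    y1 + 4y3 >= 2
    y2 + y3 >= 2
    y1, y2, y3 >= 0

Solving the primal: x* = (0.75, 12).
  primal value c^T x* = 25.5.
Solving the dual: y* = (0, 1.5, 0.5).
  dual value b^T y* = 25.5.
Strong duality: c^T x* = b^T y*. Confirmed.

25.5


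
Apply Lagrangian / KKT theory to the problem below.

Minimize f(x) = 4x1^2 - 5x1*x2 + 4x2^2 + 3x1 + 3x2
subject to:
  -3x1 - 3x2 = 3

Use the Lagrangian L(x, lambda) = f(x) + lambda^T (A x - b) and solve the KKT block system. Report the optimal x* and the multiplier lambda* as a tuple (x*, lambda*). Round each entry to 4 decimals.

Form the Lagrangian:
  L(x, lambda) = (1/2) x^T Q x + c^T x + lambda^T (A x - b)
Stationarity (grad_x L = 0): Q x + c + A^T lambda = 0.
Primal feasibility: A x = b.

This gives the KKT block system:
  [ Q   A^T ] [ x     ]   [-c ]
  [ A    0  ] [ lambda ] = [ b ]

Solving the linear system:
  x*      = (-0.5, -0.5)
  lambda* = (0.5)
  f(x*)   = -2.25

x* = (-0.5, -0.5), lambda* = (0.5)


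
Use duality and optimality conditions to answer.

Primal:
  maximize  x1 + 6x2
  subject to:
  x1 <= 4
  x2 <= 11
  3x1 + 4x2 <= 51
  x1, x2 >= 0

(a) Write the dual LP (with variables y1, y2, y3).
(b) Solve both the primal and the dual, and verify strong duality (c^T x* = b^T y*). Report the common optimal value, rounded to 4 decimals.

The standard primal-dual pair for 'max c^T x s.t. A x <= b, x >= 0' is:
  Dual:  min b^T y  s.t.  A^T y >= c,  y >= 0.

So the dual LP is:
  minimize  4y1 + 11y2 + 51y3
  subject to:
    y1 + 3y3 >= 1
    y2 + 4y3 >= 6
    y1, y2, y3 >= 0

Solving the primal: x* = (2.3333, 11).
  primal value c^T x* = 68.3333.
Solving the dual: y* = (0, 4.6667, 0.3333).
  dual value b^T y* = 68.3333.
Strong duality: c^T x* = b^T y*. Confirmed.

68.3333


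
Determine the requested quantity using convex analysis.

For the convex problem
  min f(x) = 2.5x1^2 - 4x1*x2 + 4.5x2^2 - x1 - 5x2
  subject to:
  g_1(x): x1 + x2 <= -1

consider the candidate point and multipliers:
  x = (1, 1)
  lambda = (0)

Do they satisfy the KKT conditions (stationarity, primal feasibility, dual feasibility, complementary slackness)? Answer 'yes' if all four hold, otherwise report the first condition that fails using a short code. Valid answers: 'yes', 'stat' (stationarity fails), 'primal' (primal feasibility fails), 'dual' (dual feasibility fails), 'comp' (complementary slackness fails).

Gradient of f: grad f(x) = Q x + c = (0, 0)
Constraint values g_i(x) = a_i^T x - b_i:
  g_1((1, 1)) = 3
Stationarity residual: grad f(x) + sum_i lambda_i a_i = (0, 0)
  -> stationarity OK
Primal feasibility (all g_i <= 0): FAILS
Dual feasibility (all lambda_i >= 0): OK
Complementary slackness (lambda_i * g_i(x) = 0 for all i): OK

Verdict: the first failing condition is primal_feasibility -> primal.

primal


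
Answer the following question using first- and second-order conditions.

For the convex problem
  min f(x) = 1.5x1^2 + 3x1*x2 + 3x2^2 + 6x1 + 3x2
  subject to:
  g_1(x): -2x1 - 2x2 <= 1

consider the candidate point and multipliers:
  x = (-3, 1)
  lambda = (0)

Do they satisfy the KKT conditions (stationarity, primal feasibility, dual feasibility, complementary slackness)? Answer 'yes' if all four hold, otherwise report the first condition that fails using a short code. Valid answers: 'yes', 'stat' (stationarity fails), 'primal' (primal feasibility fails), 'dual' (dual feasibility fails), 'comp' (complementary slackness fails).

Gradient of f: grad f(x) = Q x + c = (0, 0)
Constraint values g_i(x) = a_i^T x - b_i:
  g_1((-3, 1)) = 3
Stationarity residual: grad f(x) + sum_i lambda_i a_i = (0, 0)
  -> stationarity OK
Primal feasibility (all g_i <= 0): FAILS
Dual feasibility (all lambda_i >= 0): OK
Complementary slackness (lambda_i * g_i(x) = 0 for all i): OK

Verdict: the first failing condition is primal_feasibility -> primal.

primal


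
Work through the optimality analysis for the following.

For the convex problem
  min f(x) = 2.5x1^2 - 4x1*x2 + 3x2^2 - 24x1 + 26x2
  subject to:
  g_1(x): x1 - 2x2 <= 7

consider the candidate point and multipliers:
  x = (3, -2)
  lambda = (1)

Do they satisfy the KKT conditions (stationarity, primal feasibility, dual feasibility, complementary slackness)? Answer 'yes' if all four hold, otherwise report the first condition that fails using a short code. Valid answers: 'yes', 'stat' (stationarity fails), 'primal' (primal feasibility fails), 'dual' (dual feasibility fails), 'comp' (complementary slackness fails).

Gradient of f: grad f(x) = Q x + c = (-1, 2)
Constraint values g_i(x) = a_i^T x - b_i:
  g_1((3, -2)) = 0
Stationarity residual: grad f(x) + sum_i lambda_i a_i = (0, 0)
  -> stationarity OK
Primal feasibility (all g_i <= 0): OK
Dual feasibility (all lambda_i >= 0): OK
Complementary slackness (lambda_i * g_i(x) = 0 for all i): OK

Verdict: yes, KKT holds.

yes


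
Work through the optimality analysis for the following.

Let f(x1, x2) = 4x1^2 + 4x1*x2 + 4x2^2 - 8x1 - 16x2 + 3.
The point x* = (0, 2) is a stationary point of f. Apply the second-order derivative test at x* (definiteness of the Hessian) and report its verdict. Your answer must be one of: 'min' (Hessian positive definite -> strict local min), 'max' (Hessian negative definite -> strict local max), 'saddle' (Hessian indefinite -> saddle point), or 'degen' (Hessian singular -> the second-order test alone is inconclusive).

Compute the Hessian H = grad^2 f:
  H = [[8, 4], [4, 8]]
Verify stationarity: grad f(x*) = H x* + g = (0, 0).
Eigenvalues of H: 4, 12.
Both eigenvalues > 0, so H is positive definite -> x* is a strict local min.

min


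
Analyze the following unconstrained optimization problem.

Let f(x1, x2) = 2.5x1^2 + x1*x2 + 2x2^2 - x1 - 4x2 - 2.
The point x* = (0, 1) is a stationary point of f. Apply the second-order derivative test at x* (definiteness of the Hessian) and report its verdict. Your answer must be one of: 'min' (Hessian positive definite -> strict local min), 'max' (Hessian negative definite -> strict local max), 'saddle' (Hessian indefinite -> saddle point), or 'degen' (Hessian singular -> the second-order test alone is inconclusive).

Compute the Hessian H = grad^2 f:
  H = [[5, 1], [1, 4]]
Verify stationarity: grad f(x*) = H x* + g = (0, 0).
Eigenvalues of H: 3.382, 5.618.
Both eigenvalues > 0, so H is positive definite -> x* is a strict local min.

min


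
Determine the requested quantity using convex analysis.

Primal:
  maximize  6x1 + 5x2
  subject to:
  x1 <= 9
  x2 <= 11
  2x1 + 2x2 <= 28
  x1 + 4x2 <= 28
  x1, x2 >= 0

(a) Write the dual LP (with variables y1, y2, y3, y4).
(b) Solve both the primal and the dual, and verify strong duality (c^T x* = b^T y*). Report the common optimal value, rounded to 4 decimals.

The standard primal-dual pair for 'max c^T x s.t. A x <= b, x >= 0' is:
  Dual:  min b^T y  s.t.  A^T y >= c,  y >= 0.

So the dual LP is:
  minimize  9y1 + 11y2 + 28y3 + 28y4
  subject to:
    y1 + 2y3 + y4 >= 6
    y2 + 2y3 + 4y4 >= 5
    y1, y2, y3, y4 >= 0

Solving the primal: x* = (9, 4.75).
  primal value c^T x* = 77.75.
Solving the dual: y* = (4.75, 0, 0, 1.25).
  dual value b^T y* = 77.75.
Strong duality: c^T x* = b^T y*. Confirmed.

77.75


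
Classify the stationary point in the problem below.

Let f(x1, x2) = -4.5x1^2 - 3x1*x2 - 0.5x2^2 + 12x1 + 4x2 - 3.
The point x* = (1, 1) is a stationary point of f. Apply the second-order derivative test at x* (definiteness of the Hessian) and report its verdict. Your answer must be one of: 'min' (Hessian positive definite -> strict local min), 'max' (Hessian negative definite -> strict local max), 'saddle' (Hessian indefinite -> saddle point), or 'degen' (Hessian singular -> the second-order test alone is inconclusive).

Compute the Hessian H = grad^2 f:
  H = [[-9, -3], [-3, -1]]
Verify stationarity: grad f(x*) = H x* + g = (0, 0).
Eigenvalues of H: -10, 0.
H has a zero eigenvalue (singular; negative semidefinite but not definite), so H is neither positive definite, negative definite, nor indefinite. The second-order test alone is inconclusive -> degen.
(Indeed, f is constant along the null direction of H through x*, so x* is not a strict local extremum.)

degen


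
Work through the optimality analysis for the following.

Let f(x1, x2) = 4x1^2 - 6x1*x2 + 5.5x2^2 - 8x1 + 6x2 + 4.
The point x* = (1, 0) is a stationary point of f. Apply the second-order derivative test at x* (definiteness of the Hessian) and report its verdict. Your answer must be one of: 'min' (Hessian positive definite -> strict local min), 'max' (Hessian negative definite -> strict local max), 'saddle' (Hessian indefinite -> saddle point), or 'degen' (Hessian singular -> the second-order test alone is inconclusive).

Compute the Hessian H = grad^2 f:
  H = [[8, -6], [-6, 11]]
Verify stationarity: grad f(x*) = H x* + g = (0, 0).
Eigenvalues of H: 3.3153, 15.6847.
Both eigenvalues > 0, so H is positive definite -> x* is a strict local min.

min


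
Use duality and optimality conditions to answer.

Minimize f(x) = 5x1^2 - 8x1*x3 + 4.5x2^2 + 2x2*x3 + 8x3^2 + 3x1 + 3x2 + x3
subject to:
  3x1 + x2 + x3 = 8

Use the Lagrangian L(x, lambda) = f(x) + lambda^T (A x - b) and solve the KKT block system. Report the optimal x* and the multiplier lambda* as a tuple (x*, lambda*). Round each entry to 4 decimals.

Form the Lagrangian:
  L(x, lambda) = (1/2) x^T Q x + c^T x + lambda^T (A x - b)
Stationarity (grad_x L = 0): Q x + c + A^T lambda = 0.
Primal feasibility: A x = b.

This gives the KKT block system:
  [ Q   A^T ] [ x     ]   [-c ]
  [ A    0  ] [ lambda ] = [ b ]

Solving the linear system:
  x*      = (2.2434, -0.1033, 1.3731)
  lambda* = (-4.8163)
  f(x*)   = 23.1619

x* = (2.2434, -0.1033, 1.3731), lambda* = (-4.8163)


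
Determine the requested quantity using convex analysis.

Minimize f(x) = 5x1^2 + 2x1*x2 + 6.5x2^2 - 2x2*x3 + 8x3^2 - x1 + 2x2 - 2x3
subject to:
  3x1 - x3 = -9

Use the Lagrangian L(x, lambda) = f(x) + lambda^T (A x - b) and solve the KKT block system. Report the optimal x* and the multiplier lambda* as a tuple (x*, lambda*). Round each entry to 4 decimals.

Form the Lagrangian:
  L(x, lambda) = (1/2) x^T Q x + c^T x + lambda^T (A x - b)
Stationarity (grad_x L = 0): Q x + c + A^T lambda = 0.
Primal feasibility: A x = b.

This gives the KKT block system:
  [ Q   A^T ] [ x     ]   [-c ]
  [ A    0  ] [ lambda ] = [ b ]

Solving the linear system:
  x*      = (-2.7497, 0.3847, 0.7508)
  lambda* = (9.2427)
  f(x*)   = 42.601

x* = (-2.7497, 0.3847, 0.7508), lambda* = (9.2427)


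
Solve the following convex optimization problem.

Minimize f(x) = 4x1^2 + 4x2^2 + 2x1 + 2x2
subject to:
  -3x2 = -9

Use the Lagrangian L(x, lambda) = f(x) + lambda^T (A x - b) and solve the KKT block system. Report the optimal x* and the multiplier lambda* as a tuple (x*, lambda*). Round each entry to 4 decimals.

Form the Lagrangian:
  L(x, lambda) = (1/2) x^T Q x + c^T x + lambda^T (A x - b)
Stationarity (grad_x L = 0): Q x + c + A^T lambda = 0.
Primal feasibility: A x = b.

This gives the KKT block system:
  [ Q   A^T ] [ x     ]   [-c ]
  [ A    0  ] [ lambda ] = [ b ]

Solving the linear system:
  x*      = (-0.25, 3)
  lambda* = (8.6667)
  f(x*)   = 41.75

x* = (-0.25, 3), lambda* = (8.6667)


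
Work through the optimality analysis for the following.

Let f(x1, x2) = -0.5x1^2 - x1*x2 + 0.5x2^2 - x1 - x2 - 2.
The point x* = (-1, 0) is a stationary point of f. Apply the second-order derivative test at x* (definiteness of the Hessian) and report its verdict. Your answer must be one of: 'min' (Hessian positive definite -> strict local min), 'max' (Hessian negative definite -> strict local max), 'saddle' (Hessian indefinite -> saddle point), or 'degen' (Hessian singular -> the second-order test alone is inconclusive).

Compute the Hessian H = grad^2 f:
  H = [[-1, -1], [-1, 1]]
Verify stationarity: grad f(x*) = H x* + g = (0, 0).
Eigenvalues of H: -1.4142, 1.4142.
Eigenvalues have mixed signs, so H is indefinite -> x* is a saddle point.

saddle


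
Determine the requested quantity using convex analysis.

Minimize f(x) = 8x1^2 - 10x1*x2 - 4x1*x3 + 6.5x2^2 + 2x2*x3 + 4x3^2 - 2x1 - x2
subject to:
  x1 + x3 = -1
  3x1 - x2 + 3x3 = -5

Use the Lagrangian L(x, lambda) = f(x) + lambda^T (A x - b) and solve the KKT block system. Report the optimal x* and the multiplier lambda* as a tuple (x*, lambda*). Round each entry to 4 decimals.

Form the Lagrangian:
  L(x, lambda) = (1/2) x^T Q x + c^T x + lambda^T (A x - b)
Stationarity (grad_x L = 0): Q x + c + A^T lambda = 0.
Primal feasibility: A x = b.

This gives the KKT block system:
  [ Q   A^T ] [ x     ]   [-c ]
  [ A    0  ] [ lambda ] = [ b ]

Solving the linear system:
  x*      = (0.4375, 2, -1.4375)
  lambda* = (-44, 17.75)
  f(x*)   = 20.9375

x* = (0.4375, 2, -1.4375), lambda* = (-44, 17.75)


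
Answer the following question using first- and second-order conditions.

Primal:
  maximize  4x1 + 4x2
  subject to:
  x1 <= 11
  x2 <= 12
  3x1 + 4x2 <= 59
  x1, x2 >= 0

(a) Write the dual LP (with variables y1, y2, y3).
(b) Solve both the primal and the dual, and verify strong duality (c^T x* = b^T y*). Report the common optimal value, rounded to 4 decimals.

The standard primal-dual pair for 'max c^T x s.t. A x <= b, x >= 0' is:
  Dual:  min b^T y  s.t.  A^T y >= c,  y >= 0.

So the dual LP is:
  minimize  11y1 + 12y2 + 59y3
  subject to:
    y1 + 3y3 >= 4
    y2 + 4y3 >= 4
    y1, y2, y3 >= 0

Solving the primal: x* = (11, 6.5).
  primal value c^T x* = 70.
Solving the dual: y* = (1, 0, 1).
  dual value b^T y* = 70.
Strong duality: c^T x* = b^T y*. Confirmed.

70


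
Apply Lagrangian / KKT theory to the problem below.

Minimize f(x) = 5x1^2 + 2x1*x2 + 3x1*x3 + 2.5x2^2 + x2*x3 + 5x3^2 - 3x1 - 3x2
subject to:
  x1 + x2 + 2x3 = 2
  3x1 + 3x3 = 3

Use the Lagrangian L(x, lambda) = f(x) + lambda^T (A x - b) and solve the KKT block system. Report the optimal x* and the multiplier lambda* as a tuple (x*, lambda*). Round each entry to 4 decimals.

Form the Lagrangian:
  L(x, lambda) = (1/2) x^T Q x + c^T x + lambda^T (A x - b)
Stationarity (grad_x L = 0): Q x + c + A^T lambda = 0.
Primal feasibility: A x = b.

This gives the KKT block system:
  [ Q   A^T ] [ x     ]   [-c ]
  [ A    0  ] [ lambda ] = [ b ]

Solving the linear system:
  x*      = (0.5714, 0.5714, 0.4286)
  lambda* = (-1.4286, -1.2381)
  f(x*)   = 1.5714

x* = (0.5714, 0.5714, 0.4286), lambda* = (-1.4286, -1.2381)


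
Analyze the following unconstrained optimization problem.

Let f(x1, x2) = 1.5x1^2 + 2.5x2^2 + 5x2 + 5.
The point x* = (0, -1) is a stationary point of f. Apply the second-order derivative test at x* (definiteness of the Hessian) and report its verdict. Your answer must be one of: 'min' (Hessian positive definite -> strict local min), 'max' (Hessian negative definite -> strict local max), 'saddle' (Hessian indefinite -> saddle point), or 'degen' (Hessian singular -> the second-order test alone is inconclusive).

Compute the Hessian H = grad^2 f:
  H = [[3, 0], [0, 5]]
Verify stationarity: grad f(x*) = H x* + g = (0, 0).
Eigenvalues of H: 3, 5.
Both eigenvalues > 0, so H is positive definite -> x* is a strict local min.

min


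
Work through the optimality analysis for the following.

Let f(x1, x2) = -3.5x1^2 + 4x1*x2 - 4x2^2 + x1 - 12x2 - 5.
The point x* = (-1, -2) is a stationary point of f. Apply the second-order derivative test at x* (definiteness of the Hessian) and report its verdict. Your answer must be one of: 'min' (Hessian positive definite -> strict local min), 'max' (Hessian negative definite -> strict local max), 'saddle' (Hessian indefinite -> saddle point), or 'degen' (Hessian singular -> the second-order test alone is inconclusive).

Compute the Hessian H = grad^2 f:
  H = [[-7, 4], [4, -8]]
Verify stationarity: grad f(x*) = H x* + g = (0, 0).
Eigenvalues of H: -11.5311, -3.4689.
Both eigenvalues < 0, so H is negative definite -> x* is a strict local max.

max


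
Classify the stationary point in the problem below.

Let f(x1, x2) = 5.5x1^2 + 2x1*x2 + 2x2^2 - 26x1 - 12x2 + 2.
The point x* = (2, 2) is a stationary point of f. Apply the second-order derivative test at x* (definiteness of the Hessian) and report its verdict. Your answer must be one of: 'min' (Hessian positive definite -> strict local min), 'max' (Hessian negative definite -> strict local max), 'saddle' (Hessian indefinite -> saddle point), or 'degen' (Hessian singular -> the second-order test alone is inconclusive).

Compute the Hessian H = grad^2 f:
  H = [[11, 2], [2, 4]]
Verify stationarity: grad f(x*) = H x* + g = (0, 0).
Eigenvalues of H: 3.4689, 11.5311.
Both eigenvalues > 0, so H is positive definite -> x* is a strict local min.

min


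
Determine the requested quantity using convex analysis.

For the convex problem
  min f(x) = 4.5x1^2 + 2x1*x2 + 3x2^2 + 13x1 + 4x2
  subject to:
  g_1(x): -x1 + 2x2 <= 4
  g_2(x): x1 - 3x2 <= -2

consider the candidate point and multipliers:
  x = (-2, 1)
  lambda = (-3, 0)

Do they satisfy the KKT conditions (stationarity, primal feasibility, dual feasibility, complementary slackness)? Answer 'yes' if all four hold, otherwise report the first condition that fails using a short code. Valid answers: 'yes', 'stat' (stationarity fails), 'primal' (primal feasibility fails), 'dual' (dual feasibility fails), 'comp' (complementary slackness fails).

Gradient of f: grad f(x) = Q x + c = (-3, 6)
Constraint values g_i(x) = a_i^T x - b_i:
  g_1((-2, 1)) = 0
  g_2((-2, 1)) = -3
Stationarity residual: grad f(x) + sum_i lambda_i a_i = (0, 0)
  -> stationarity OK
Primal feasibility (all g_i <= 0): OK
Dual feasibility (all lambda_i >= 0): FAILS
Complementary slackness (lambda_i * g_i(x) = 0 for all i): OK

Verdict: the first failing condition is dual_feasibility -> dual.

dual


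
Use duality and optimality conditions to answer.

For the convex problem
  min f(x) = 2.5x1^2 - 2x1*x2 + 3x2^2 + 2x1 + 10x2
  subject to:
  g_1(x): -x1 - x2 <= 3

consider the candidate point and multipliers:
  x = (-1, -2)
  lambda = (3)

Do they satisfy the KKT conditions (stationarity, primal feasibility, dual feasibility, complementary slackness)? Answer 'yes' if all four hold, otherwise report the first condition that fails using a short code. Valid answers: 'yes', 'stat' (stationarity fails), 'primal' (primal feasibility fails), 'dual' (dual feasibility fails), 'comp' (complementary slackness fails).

Gradient of f: grad f(x) = Q x + c = (1, 0)
Constraint values g_i(x) = a_i^T x - b_i:
  g_1((-1, -2)) = 0
Stationarity residual: grad f(x) + sum_i lambda_i a_i = (-2, -3)
  -> stationarity FAILS
Primal feasibility (all g_i <= 0): OK
Dual feasibility (all lambda_i >= 0): OK
Complementary slackness (lambda_i * g_i(x) = 0 for all i): OK

Verdict: the first failing condition is stationarity -> stat.

stat


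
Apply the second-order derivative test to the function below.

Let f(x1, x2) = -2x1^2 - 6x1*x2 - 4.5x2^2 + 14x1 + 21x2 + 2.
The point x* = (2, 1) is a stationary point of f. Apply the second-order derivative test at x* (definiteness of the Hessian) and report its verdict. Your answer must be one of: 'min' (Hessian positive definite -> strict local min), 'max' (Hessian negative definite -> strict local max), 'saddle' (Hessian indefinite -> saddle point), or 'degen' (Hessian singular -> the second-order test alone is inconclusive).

Compute the Hessian H = grad^2 f:
  H = [[-4, -6], [-6, -9]]
Verify stationarity: grad f(x*) = H x* + g = (0, 0).
Eigenvalues of H: -13, 0.
H has a zero eigenvalue (singular; negative semidefinite but not definite), so H is neither positive definite, negative definite, nor indefinite. The second-order test alone is inconclusive -> degen.
(Indeed, f is constant along the null direction of H through x*, so x* is not a strict local extremum.)

degen


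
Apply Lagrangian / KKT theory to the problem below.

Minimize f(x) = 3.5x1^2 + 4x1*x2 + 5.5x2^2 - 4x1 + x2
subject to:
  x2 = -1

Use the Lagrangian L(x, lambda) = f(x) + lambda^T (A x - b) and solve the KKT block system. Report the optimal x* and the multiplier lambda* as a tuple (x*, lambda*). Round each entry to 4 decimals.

Form the Lagrangian:
  L(x, lambda) = (1/2) x^T Q x + c^T x + lambda^T (A x - b)
Stationarity (grad_x L = 0): Q x + c + A^T lambda = 0.
Primal feasibility: A x = b.

This gives the KKT block system:
  [ Q   A^T ] [ x     ]   [-c ]
  [ A    0  ] [ lambda ] = [ b ]

Solving the linear system:
  x*      = (1.1429, -1)
  lambda* = (5.4286)
  f(x*)   = -0.0714

x* = (1.1429, -1), lambda* = (5.4286)


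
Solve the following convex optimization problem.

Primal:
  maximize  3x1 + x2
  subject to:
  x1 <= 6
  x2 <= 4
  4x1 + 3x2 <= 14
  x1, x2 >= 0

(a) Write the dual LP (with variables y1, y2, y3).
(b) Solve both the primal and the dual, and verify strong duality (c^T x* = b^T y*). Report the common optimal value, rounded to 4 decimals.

The standard primal-dual pair for 'max c^T x s.t. A x <= b, x >= 0' is:
  Dual:  min b^T y  s.t.  A^T y >= c,  y >= 0.

So the dual LP is:
  minimize  6y1 + 4y2 + 14y3
  subject to:
    y1 + 4y3 >= 3
    y2 + 3y3 >= 1
    y1, y2, y3 >= 0

Solving the primal: x* = (3.5, 0).
  primal value c^T x* = 10.5.
Solving the dual: y* = (0, 0, 0.75).
  dual value b^T y* = 10.5.
Strong duality: c^T x* = b^T y*. Confirmed.

10.5


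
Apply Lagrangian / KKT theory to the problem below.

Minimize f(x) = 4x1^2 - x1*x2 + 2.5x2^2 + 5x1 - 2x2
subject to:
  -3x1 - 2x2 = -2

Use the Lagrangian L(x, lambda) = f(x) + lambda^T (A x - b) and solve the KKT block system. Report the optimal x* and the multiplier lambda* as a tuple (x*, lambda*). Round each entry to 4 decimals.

Form the Lagrangian:
  L(x, lambda) = (1/2) x^T Q x + c^T x + lambda^T (A x - b)
Stationarity (grad_x L = 0): Q x + c + A^T lambda = 0.
Primal feasibility: A x = b.

This gives the KKT block system:
  [ Q   A^T ] [ x     ]   [-c ]
  [ A    0  ] [ lambda ] = [ b ]

Solving the linear system:
  x*      = (0.0225, 0.9663)
  lambda* = (1.4045)
  f(x*)   = 0.4944

x* = (0.0225, 0.9663), lambda* = (1.4045)


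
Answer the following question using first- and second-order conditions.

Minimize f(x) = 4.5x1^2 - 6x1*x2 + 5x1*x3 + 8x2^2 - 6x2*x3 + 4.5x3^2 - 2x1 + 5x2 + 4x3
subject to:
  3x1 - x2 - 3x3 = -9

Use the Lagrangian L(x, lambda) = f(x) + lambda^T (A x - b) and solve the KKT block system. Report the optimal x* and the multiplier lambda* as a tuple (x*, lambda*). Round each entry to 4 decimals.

Form the Lagrangian:
  L(x, lambda) = (1/2) x^T Q x + c^T x + lambda^T (A x - b)
Stationarity (grad_x L = 0): Q x + c + A^T lambda = 0.
Primal feasibility: A x = b.

This gives the KKT block system:
  [ Q   A^T ] [ x     ]   [-c ]
  [ A    0  ] [ lambda ] = [ b ]

Solving the linear system:
  x*      = (-1.7249, -0.2579, 1.361)
  lambda* = (3.0573)
  f(x*)   = 17.5602

x* = (-1.7249, -0.2579, 1.361), lambda* = (3.0573)
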